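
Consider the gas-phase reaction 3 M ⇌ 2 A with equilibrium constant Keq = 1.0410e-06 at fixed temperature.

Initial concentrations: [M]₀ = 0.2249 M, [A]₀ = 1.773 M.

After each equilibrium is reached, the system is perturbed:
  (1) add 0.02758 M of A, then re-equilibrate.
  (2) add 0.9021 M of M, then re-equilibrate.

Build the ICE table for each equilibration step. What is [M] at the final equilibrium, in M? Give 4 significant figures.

Q₀ = 276.3 vs Keq = 1.0410e-06 ⇒ Q>K, reverse
Step 1:
                  M         A
  Initial    0.2249     1.773
  Change      2.652    -1.768
  Equil       2.877  0.004979
  solve Keq expr → x = -0.884; check Q = 1.0410e-06
Then add 0.02758 M of A.
Step 2:
                  M         A
  Initial     2.877   0.03256
  Change    0.04121  -0.02747
  Equil       2.918  0.005086
  solve Keq expr → x = -0.01374; check Q = 1.0410e-06
Then add 0.9021 M of M.
Step 3:
                  M         A
  Initial      3.82  0.005086
  Change  -0.003781  0.002521
  Equil       3.816  0.007607
  solve Keq expr → x = 0.00126; check Q = 1.0410e-06

[M]_eq = 3.816 M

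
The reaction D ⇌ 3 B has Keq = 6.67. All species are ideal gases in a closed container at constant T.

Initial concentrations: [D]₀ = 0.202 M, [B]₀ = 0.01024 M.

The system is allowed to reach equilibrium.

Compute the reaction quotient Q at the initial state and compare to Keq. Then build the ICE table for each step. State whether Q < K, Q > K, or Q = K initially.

Q₀ = 5.3156e-06; Q < K (proceeds forward)

Q₀ = 5.3156e-06 vs Keq = 6.67 ⇒ Q<K, forward
Step 1:
                    D           B
  I             0.202     0.01024
  C           -0.1779      0.5336
  E           0.02412      0.5439
  solve Keq expr → x = 0.1779; check Q = 6.67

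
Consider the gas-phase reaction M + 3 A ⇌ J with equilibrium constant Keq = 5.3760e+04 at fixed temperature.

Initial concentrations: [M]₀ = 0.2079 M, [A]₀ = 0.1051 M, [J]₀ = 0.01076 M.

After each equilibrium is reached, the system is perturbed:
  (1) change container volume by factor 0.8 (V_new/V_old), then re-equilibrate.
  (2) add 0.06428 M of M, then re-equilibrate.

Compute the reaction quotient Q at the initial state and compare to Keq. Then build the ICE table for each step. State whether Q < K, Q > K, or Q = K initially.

Q₀ = 44.58 vs Keq = 5.3760e+04 ⇒ Q<K, forward
Step 1:
                    M           A           J
  init         0.2079      0.1051     0.01076
  Δ          -0.02965    -0.08894     0.02965
  eq           0.1783     0.01616     0.04041
  solve Keq expr → x = 0.02965; check Q = 5.3760e+04
Then change container volume by factor 0.8 (V_new/V_old).
Step 2:
                    M           A           J
  init         0.2228     0.02019     0.05051
  Δ          -0.00129   -0.003871     0.00129
  eq           0.2215     0.01632      0.0518
  solve Keq expr → x = 0.00129; check Q = 5.3760e+04
Then add 0.06428 M of M.
Step 3:
                    M           A           J
  init         0.2858     0.01632      0.0518
  Δ       -4.2683e-04    -0.00128  4.2683e-04
  eq           0.2854     0.01504     0.05223
  solve Keq expr → x = 4.2683e-04; check Q = 5.3760e+04

Q₀ = 44.58; Q < K (proceeds forward)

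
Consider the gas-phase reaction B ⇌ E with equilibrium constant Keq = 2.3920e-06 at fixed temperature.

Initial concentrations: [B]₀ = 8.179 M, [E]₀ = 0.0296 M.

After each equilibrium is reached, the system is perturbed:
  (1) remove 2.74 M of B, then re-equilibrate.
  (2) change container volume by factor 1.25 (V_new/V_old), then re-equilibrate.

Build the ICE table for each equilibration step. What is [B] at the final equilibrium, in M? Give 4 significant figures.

Q₀ = 0.003619 vs Keq = 2.3920e-06 ⇒ Q>K, reverse
Step 1:
                   B          E
  Initial      8.179     0.0296
  Change     0.02958   -0.02958
  Equil        8.209 1.9635e-05
  solve Keq expr → x = -0.02958; check Q = 2.3920e-06
Then remove 2.74 M of B.
Step 2:
                   B          E
  Initial      5.469 1.9635e-05
  Change  6.5541e-06 -6.5541e-06
  Equil        5.469 1.3081e-05
  solve Keq expr → x = -6.5541e-06; check Q = 2.3920e-06
Then change container volume by factor 1.25 (V_new/V_old).
Step 3:
                   B          E
  Initial      4.375 1.0465e-05
  Change           0          0
  Equil        4.375 1.0465e-05
  solve Keq expr → x = 0; check Q = 2.3920e-06

[B]_eq = 4.375 M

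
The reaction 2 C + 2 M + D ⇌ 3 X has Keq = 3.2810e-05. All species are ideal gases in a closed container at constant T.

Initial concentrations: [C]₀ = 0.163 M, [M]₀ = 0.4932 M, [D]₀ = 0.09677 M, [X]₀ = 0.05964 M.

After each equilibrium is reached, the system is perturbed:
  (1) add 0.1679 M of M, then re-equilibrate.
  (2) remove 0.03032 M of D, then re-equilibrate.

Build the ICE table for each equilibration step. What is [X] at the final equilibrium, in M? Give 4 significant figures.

Q₀ = 0.3392 vs Keq = 3.2810e-05 ⇒ Q>K, reverse
Step 1:
                   C          M          D          X
  I            0.163     0.4932    0.09677    0.05964
  C          0.03743    0.03743    0.01871   -0.05614
  E           0.2004     0.5306     0.1155   0.003499
  solve Keq expr → x = -0.01871; check Q = 3.2810e-05
Then add 0.1679 M of M.
Step 2:
                   C          M          D          X
  I           0.2004     0.6985     0.1155   0.003499
  C       -4.6187e-04 -4.6187e-04 -2.3093e-04 6.9280e-04
  E              0.2     0.6981     0.1153   0.004192
  solve Keq expr → x = 2.3093e-04; check Q = 3.2810e-05
Then remove 0.03032 M of D.
Step 3:
                   C          M          D          X
  I              0.2     0.6981    0.08493   0.004192
  C       2.6620e-04 2.6620e-04 1.3310e-04 -3.9930e-04
  E           0.2002     0.6983    0.08507   0.003793
  solve Keq expr → x = -1.3310e-04; check Q = 3.2810e-05

[X]_eq = 0.003793 M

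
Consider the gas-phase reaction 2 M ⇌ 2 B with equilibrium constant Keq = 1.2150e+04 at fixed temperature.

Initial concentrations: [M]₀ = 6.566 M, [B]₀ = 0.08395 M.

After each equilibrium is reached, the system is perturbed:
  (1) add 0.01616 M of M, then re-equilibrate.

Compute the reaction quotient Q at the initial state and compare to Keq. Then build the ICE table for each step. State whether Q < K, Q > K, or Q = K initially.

Q₀ = 1.6347e-04 vs Keq = 1.2150e+04 ⇒ Q<K, forward
Step 1:
                  M         B
  init        6.566   0.08395
  Δ          -6.506     6.506
  eq        0.05979      6.59
  solve Keq expr → x = 3.253; check Q = 1.2150e+04
Then add 0.01616 M of M.
Step 2:
                  M         B
  init      0.07595      6.59
  Δ        -0.01601   0.01601
  eq        0.05993     6.606
  solve Keq expr → x = 0.008007; check Q = 1.2150e+04

Q₀ = 1.6347e-04; Q < K (proceeds forward)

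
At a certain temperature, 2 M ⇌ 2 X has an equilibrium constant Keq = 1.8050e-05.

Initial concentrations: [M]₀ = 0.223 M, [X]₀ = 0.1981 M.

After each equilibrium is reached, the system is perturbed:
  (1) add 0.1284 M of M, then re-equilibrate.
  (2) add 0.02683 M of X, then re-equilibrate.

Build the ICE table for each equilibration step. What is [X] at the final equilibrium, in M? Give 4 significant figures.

Q₀ = 0.7891 vs Keq = 1.8050e-05 ⇒ Q>K, reverse
Step 1:
                    M           X
  I             0.223      0.1981
  C            0.1963     -0.1963
  E            0.4193    0.001781
  solve Keq expr → x = -0.09816; check Q = 1.8050e-05
Then add 0.1284 M of M.
Step 2:
                    M           X
  I            0.5477    0.001781
  C       -5.4320e-04  5.4320e-04
  E            0.5472    0.002325
  solve Keq expr → x = 2.7160e-04; check Q = 1.8050e-05
Then add 0.02683 M of X.
Step 3:
                    M           X
  I            0.5472     0.02915
  C           0.02672    -0.02672
  E            0.5739    0.002438
  solve Keq expr → x = -0.01336; check Q = 1.8050e-05

[X]_eq = 0.002438 M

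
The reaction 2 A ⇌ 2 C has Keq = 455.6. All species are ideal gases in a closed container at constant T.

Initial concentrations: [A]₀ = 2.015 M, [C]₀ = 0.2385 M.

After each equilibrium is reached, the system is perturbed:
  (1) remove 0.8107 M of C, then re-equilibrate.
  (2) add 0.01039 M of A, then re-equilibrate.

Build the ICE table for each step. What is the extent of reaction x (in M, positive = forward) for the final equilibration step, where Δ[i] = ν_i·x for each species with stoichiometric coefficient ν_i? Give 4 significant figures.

Q₀ = 0.01401 vs Keq = 455.6 ⇒ Q<K, forward
Step 1:
                  A         C
  init        2.015    0.2385
  Δ          -1.914     1.914
  eq         0.1009     2.153
  solve Keq expr → x = 0.9571; check Q = 455.6
Then remove 0.8107 M of C.
Step 2:
                  A         C
  init       0.1009     1.342
  Δ        -0.03628   0.03628
  eq        0.06457     1.378
  solve Keq expr → x = 0.01814; check Q = 455.6
Then add 0.01039 M of A.
Step 3:
                  A         C
  init      0.07496     1.378
  Δ       -0.009925  0.009925
  eq        0.06503     1.388
  solve Keq expr → x = 0.004963; check Q = 455.6

x = 0.004963 M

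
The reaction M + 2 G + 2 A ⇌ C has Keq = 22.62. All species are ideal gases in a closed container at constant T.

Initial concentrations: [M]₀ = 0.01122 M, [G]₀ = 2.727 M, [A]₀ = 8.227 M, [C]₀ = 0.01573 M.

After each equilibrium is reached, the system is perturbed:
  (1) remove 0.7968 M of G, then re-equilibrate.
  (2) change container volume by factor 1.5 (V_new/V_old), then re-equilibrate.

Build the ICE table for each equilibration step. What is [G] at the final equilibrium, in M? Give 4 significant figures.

[G]_eq = 1.272 M

Q₀ = 0.002785 vs Keq = 22.62 ⇒ Q<K, forward
Step 1:
                  M         G         A         C
  Initial   0.01122     2.727     8.227   0.01573
  Change   -0.01122  -0.02244  -0.02244   0.01122
  Equil   2.4195e-06     2.705     8.205   0.02695
  solve Keq expr → x = 0.01122; check Q = 22.62
Then remove 0.7968 M of G.
Step 2:
                  M         G         A         C
  Initial 2.4195e-06     1.908     8.205   0.02695
  Change  2.4426e-06 4.8853e-06 4.8853e-06 -2.4426e-06
  Equil   4.8621e-06     1.908     8.205   0.02695
  solve Keq expr → x = -2.4426e-06; check Q = 22.62
Then change container volume by factor 1.5 (V_new/V_old).
Step 3:
                  M         G         A         C
  Initial 3.2414e-06     1.272      5.47   0.01796
  Change  1.3155e-05 2.6311e-05 2.6311e-05 -1.3155e-05
  Equil   1.6397e-05     1.272      5.47   0.01795
  solve Keq expr → x = -1.3155e-05; check Q = 22.62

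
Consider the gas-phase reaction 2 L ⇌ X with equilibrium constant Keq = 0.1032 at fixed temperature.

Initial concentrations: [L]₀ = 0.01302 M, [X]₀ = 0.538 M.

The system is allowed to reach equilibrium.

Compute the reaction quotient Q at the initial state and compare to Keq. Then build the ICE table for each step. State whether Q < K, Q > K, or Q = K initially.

Q₀ = 3174 vs Keq = 0.1032 ⇒ Q>K, reverse
Step 1:
                  L         X
  Initial   0.01302     0.538
  Change     0.9029   -0.4514
  Equil      0.9159   0.08657
  solve Keq expr → x = -0.4514; check Q = 0.1032

Q₀ = 3174; Q > K (proceeds reverse)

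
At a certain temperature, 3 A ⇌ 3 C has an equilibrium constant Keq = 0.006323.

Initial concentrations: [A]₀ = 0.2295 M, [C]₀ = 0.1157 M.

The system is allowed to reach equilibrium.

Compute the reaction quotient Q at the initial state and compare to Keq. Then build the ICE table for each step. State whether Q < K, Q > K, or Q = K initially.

Q₀ = 0.1281 vs Keq = 0.006323 ⇒ Q>K, reverse
Step 1:
                    A           C
  I            0.2295      0.1157
  C           0.06183    -0.06183
  E            0.2913     0.05387
  solve Keq expr → x = -0.02061; check Q = 0.006323

Q₀ = 0.1281; Q > K (proceeds reverse)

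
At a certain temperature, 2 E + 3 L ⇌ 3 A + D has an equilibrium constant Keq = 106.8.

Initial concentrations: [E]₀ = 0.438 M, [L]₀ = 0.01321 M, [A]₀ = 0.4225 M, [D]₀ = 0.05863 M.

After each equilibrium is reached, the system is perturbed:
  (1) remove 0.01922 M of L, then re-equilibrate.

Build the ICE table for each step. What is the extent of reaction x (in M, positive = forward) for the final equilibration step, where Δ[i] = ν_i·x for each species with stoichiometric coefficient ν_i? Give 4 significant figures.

x = -0.00498 M

Q₀ = 9999 vs Keq = 106.8 ⇒ Q>K, reverse
Step 1:
                    E           L           A           D
  Initial       0.438     0.01321      0.4225     0.05863
  Change      0.02392     0.03589    -0.03589    -0.01196
  Equil        0.4619      0.0491      0.3866     0.04667
  solve Keq expr → x = -0.01196; check Q = 106.8
Then remove 0.01922 M of L.
Step 2:
                    E           L           A           D
  Initial      0.4619     0.02988      0.3866     0.04667
  Change     0.009959     0.01494    -0.01494    -0.00498
  Equil        0.4719     0.04481      0.3717     0.04169
  solve Keq expr → x = -0.00498; check Q = 106.8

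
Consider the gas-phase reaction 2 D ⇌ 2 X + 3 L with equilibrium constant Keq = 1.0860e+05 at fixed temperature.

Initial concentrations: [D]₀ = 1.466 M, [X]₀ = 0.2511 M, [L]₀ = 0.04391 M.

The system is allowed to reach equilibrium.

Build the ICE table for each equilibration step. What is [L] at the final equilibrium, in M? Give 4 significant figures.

[L]_eq = 2.217 M

Q₀ = 2.4838e-06 vs Keq = 1.0860e+05 ⇒ Q<K, forward
Step 1:
                   D          X          L
  I            1.466     0.2511    0.04391
  C           -1.449      1.449      2.173
  E          0.01703        1.7      2.217
  solve Keq expr → x = 0.7245; check Q = 1.0860e+05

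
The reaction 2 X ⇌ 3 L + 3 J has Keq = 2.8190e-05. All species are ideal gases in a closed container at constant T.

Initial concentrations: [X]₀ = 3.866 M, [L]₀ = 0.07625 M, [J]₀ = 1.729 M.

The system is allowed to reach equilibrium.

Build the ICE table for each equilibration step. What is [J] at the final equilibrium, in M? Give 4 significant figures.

Q₀ = 1.5331e-04 vs Keq = 2.8190e-05 ⇒ Q>K, reverse
Step 1:
                    X           L           J
  I             3.866     0.07625       1.729
  C           0.02128    -0.03191    -0.03191
  E             3.887     0.04434       1.697
  solve Keq expr → x = -0.01064; check Q = 2.8190e-05

[J]_eq = 1.697 M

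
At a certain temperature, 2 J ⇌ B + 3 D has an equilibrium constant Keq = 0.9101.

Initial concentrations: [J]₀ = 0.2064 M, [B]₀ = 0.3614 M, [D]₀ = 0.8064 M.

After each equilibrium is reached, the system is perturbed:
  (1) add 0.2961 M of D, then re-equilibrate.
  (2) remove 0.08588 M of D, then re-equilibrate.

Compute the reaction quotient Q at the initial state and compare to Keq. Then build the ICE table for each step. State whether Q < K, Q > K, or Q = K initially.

Q₀ = 4.449; Q > K (proceeds reverse)

Q₀ = 4.449 vs Keq = 0.9101 ⇒ Q>K, reverse
Step 1:
                   J          B          D
  I           0.2064     0.3614     0.8064
  C            0.102   -0.05101     -0.153
  E           0.3084     0.3104     0.6534
  solve Keq expr → x = -0.05101; check Q = 0.9101
Then add 0.2961 M of D.
Step 2:
                   J          B          D
  I           0.3084     0.3104     0.9495
  C          0.08939    -0.0447    -0.1341
  E           0.3978     0.2657     0.8154
  solve Keq expr → x = -0.0447; check Q = 0.9101
Then remove 0.08588 M of D.
Step 3:
                   J          B          D
  I           0.3978     0.2657     0.7295
  C         -0.02559     0.0128    0.03839
  E           0.3722     0.2785     0.7679
  solve Keq expr → x = 0.0128; check Q = 0.9101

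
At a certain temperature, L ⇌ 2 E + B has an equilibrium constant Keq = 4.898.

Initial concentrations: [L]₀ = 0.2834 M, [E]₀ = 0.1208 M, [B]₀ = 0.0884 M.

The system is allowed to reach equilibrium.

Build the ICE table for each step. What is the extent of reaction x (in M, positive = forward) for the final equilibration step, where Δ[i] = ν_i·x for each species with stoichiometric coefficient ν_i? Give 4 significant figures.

x = 0.2554 M

Q₀ = 0.004552 vs Keq = 4.898 ⇒ Q<K, forward
Step 1:
                   L          E          B
  init        0.2834     0.1208     0.0884
  Δ          -0.2554     0.5108     0.2554
  eq           0.028     0.6316     0.3438
  solve Keq expr → x = 0.2554; check Q = 4.898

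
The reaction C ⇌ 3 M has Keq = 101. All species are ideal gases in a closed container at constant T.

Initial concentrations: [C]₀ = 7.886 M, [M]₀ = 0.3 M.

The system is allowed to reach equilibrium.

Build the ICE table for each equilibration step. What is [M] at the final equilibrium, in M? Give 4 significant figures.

[M]_eq = 8.111 M

Q₀ = 0.003424 vs Keq = 101 ⇒ Q<K, forward
Step 1:
                  C         M
  I           7.886       0.3
  C          -2.604     7.811
  E           5.282     8.111
  solve Keq expr → x = 2.604; check Q = 101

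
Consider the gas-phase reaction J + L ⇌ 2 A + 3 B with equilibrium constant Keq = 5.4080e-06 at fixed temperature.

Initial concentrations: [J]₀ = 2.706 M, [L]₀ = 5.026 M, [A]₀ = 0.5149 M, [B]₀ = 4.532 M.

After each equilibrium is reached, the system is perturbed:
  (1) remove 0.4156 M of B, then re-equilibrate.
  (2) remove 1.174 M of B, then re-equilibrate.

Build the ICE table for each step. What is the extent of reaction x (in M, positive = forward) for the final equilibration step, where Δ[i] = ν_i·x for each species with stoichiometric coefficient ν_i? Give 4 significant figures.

Q₀ = 1.815 vs Keq = 5.4080e-06 ⇒ Q>K, reverse
Step 1:
                    J           L           A           B
  I             2.706       5.026      0.5149       4.532
  C            0.2568      0.2568     -0.5136     -0.7705
  E             2.963       5.283    0.001261       3.762
  solve Keq expr → x = -0.2568; check Q = 5.4080e-06
Then remove 0.4156 M of B.
Step 2:
                    J           L           A           B
  I             2.963       5.283    0.001261       3.346
  C       -1.2091e-04 -1.2091e-04  2.4182e-04  3.6274e-04
  E             2.963       5.283    0.001503       3.346
  solve Keq expr → x = 1.2091e-04; check Q = 5.4080e-06
Then remove 1.174 M of B.
Step 3:
                    J           L           A           B
  I             2.963       5.283    0.001503       2.172
  C       -6.8298e-04 -6.8298e-04    0.001366    0.002049
  E             2.962       5.282    0.002869       2.174
  solve Keq expr → x = 6.8298e-04; check Q = 5.4080e-06

x = 6.8298e-04 M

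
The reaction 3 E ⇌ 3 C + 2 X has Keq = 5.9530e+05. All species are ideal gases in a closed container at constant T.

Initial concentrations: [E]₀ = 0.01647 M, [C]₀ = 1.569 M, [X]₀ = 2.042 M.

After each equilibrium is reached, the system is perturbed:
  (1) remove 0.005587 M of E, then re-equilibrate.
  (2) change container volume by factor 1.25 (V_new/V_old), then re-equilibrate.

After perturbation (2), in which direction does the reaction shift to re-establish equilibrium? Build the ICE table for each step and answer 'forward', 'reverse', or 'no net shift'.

Q₀ = 3.6050e+06 vs Keq = 5.9530e+05 ⇒ Q>K, reverse
Step 1:
                    E           C           X
  init        0.01647       1.569       2.042
  Δ           0.01321    -0.01321   -0.008808
  eq          0.02968       1.556       2.033
  solve Keq expr → x = -0.004404; check Q = 5.9530e+05
Then remove 0.005587 M of E.
Step 2:
                    E           C           X
  init        0.02409       1.556       2.033
  Δ          0.005448   -0.005448   -0.003632
  eq          0.02954        1.55        2.03
  solve Keq expr → x = -0.001816; check Q = 5.9530e+05
Then change container volume by factor 1.25 (V_new/V_old).
Step 3:
                    E           C           X
  init        0.02363        1.24       1.624
  Δ         -0.003197    0.003197    0.002131
  eq          0.02044       1.243       1.626
  solve Keq expr → x = 0.001066; check Q = 5.9530e+05

Direction: forward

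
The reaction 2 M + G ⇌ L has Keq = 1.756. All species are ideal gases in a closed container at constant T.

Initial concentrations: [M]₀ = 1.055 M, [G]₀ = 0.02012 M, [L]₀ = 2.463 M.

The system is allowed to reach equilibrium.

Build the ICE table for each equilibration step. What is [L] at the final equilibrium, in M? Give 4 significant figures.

Q₀ = 110 vs Keq = 1.756 ⇒ Q>K, reverse
Step 1:
                  M         G         L
  I           1.055   0.02012     2.463
  C            0.72      0.36     -0.36
  E           1.775    0.3801     2.103
  solve Keq expr → x = -0.36; check Q = 1.756

[L]_eq = 2.103 M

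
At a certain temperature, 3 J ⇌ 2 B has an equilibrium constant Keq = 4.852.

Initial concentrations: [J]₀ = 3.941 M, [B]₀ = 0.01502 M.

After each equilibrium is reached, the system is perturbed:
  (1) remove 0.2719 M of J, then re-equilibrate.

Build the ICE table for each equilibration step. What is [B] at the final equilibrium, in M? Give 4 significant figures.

Q₀ = 3.6857e-06 vs Keq = 4.852 ⇒ Q<K, forward
Step 1:
                  J         B
  init        3.941   0.01502
  Δ          -2.999     1.999
  eq         0.9421     2.014
  solve Keq expr → x = 0.9996; check Q = 4.852
Then remove 0.2719 M of J.
Step 2:
                  J         B
  init       0.6702     2.014
  Δ          0.2246   -0.1497
  eq         0.8948     1.865
  solve Keq expr → x = -0.07487; check Q = 4.852

[B]_eq = 1.865 M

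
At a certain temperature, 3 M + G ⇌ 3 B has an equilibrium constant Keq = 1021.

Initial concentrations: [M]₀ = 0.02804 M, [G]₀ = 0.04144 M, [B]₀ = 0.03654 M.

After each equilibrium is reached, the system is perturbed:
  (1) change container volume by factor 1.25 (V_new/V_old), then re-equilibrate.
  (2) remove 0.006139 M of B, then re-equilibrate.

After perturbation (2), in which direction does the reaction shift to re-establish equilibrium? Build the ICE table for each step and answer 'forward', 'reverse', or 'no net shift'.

Q₀ = 53.4 vs Keq = 1021 ⇒ Q<K, forward
Step 1:
                  M         G         B
  I         0.02804   0.04144   0.03654
  C        -0.01322 -0.004405   0.01322
  E         0.01482   0.03703   0.04976
  solve Keq expr → x = 0.004405; check Q = 1021
Then change container volume by factor 1.25 (V_new/V_old).
Step 2:
                  M         G         B
  I         0.01186   0.02963    0.0398
  C       6.6949e-04 2.2316e-04 -6.6949e-04
  E         0.01253   0.02985   0.03914
  solve Keq expr → x = -2.2316e-04; check Q = 1021
Then remove 0.006139 M of B.
Step 3:
                  M         G         B
  I         0.01253   0.02985     0.033
  C       -0.001443 -4.8112e-04  0.001443
  E         0.01109   0.02937   0.03444
  solve Keq expr → x = 4.8112e-04; check Q = 1021

Direction: forward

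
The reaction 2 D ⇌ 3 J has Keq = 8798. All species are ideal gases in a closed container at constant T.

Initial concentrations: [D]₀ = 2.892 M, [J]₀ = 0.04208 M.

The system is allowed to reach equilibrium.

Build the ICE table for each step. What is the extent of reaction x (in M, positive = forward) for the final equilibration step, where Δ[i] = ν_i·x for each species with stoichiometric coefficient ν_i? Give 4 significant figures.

Q₀ = 8.9090e-06 vs Keq = 8798 ⇒ Q<K, forward
Step 1:
                  D         J
  I           2.892   0.04208
  C          -2.799     4.198
  E         0.09309      4.24
  solve Keq expr → x = 1.399; check Q = 8798

x = 1.399 M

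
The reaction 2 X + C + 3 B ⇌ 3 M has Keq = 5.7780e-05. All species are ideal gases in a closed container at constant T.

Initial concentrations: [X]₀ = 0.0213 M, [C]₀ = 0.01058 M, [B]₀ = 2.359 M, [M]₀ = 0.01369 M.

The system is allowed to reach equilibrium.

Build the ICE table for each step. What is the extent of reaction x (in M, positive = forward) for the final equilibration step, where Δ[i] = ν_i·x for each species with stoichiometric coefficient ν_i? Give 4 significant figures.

x = -0.003861 M

Q₀ = 0.04072 vs Keq = 5.7780e-05 ⇒ Q>K, reverse
Step 1:
                  X         C         B         M
  init       0.0213   0.01058     2.359   0.01369
  Δ        0.007722  0.003861   0.01158  -0.01158
  eq        0.02902   0.01444     2.371  0.002108
  solve Keq expr → x = -0.003861; check Q = 5.7780e-05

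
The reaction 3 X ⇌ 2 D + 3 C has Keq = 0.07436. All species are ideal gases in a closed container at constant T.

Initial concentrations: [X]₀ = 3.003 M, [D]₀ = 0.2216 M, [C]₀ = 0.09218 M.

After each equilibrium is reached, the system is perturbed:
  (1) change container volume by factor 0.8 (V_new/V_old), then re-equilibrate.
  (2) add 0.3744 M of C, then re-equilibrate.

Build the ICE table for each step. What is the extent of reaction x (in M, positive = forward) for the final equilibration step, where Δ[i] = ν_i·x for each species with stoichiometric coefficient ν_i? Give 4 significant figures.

Q₀ = 1.4203e-06 vs Keq = 0.07436 ⇒ Q<K, forward
Step 1:
                   X          D          C
  init         3.003     0.2216    0.09218
  Δ          -0.9079     0.6053     0.9079
  eq           2.095     0.8269          1
  solve Keq expr → x = 0.3026; check Q = 0.07436
Then change container volume by factor 0.8 (V_new/V_old).
Step 2:
                   X          D          C
  init         2.619      1.034       1.25
  Δ          0.09023   -0.06015   -0.09023
  eq           2.709     0.9734       1.16
  solve Keq expr → x = -0.03008; check Q = 0.07436
Then add 0.3744 M of C.
Step 3:
                   X          D          C
  init         2.709     0.9734      1.534
  Δ           0.1818    -0.1212    -0.1818
  eq           2.891     0.8522      1.352
  solve Keq expr → x = -0.06061; check Q = 0.07436

x = -0.06061 M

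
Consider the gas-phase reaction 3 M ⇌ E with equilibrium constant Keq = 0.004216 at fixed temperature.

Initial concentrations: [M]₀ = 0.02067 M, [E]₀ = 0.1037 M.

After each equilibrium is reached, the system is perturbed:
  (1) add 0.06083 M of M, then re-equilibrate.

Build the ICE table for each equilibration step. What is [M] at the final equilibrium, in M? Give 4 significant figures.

Q₀ = 1.1742e+04 vs Keq = 0.004216 ⇒ Q>K, reverse
Step 1:
                  M         E
  I         0.02067    0.1037
  C          0.3106   -0.1035
  E          0.3313 1.5332e-04
  solve Keq expr → x = -0.1035; check Q = 0.004216
Then add 0.06083 M of M.
Step 2:
                  M         E
  I          0.3921 1.5332e-04
  C       -3.0096e-04 1.0032e-04
  E          0.3918 2.5364e-04
  solve Keq expr → x = 1.0032e-04; check Q = 0.004216

[M]_eq = 0.3918 M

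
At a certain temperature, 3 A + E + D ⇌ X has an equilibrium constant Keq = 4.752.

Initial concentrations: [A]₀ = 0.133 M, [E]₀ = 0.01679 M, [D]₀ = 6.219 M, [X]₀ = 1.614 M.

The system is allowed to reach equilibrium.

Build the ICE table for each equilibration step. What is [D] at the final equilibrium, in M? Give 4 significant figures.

Q₀ = 6570 vs Keq = 4.752 ⇒ Q>K, reverse
Step 1:
                  A         E         D         X
  init        0.133   0.01679     6.219     1.614
  Δ          0.5036    0.1679    0.1679   -0.1679
  eq         0.6366    0.1847     6.387     1.446
  solve Keq expr → x = -0.1679; check Q = 4.752

[D]_eq = 6.387 M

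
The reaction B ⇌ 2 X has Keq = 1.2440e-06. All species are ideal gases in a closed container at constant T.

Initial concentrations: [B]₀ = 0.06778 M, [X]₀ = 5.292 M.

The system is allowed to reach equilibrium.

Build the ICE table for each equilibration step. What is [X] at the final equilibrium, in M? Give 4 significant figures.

Q₀ = 413.2 vs Keq = 1.2440e-06 ⇒ Q>K, reverse
Step 1:
                   B          X
  init       0.06778      5.292
  Δ            2.645      -5.29
  eq           2.713   0.001837
  solve Keq expr → x = -2.645; check Q = 1.2440e-06

[X]_eq = 0.001837 M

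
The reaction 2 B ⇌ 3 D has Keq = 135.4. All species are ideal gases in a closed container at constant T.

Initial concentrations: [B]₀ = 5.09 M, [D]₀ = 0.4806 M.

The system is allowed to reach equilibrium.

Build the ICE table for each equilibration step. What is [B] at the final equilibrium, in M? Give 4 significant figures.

Q₀ = 0.004285 vs Keq = 135.4 ⇒ Q<K, forward
Step 1:
                   B          D
  init          5.09     0.4806
  Δ           -3.779      5.669
  eq           1.311       6.15
  solve Keq expr → x = 1.89; check Q = 135.4

[B]_eq = 1.311 M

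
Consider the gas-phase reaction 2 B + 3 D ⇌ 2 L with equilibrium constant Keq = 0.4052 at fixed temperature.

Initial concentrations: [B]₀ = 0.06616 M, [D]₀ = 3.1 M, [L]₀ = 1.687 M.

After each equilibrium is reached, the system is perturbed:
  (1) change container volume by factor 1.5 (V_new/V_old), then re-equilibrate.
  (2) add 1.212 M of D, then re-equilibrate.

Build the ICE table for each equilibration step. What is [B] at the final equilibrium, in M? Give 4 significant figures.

[B]_eq = 0.2226 M

Q₀ = 21.82 vs Keq = 0.4052 ⇒ Q>K, reverse
Step 1:
                  B         D         L
  Initial   0.06616       3.1     1.687
  Change     0.2721    0.4082   -0.2721
  Equil      0.3383     3.508     1.415
  solve Keq expr → x = -0.1361; check Q = 0.4052
Then change container volume by factor 1.5 (V_new/V_old).
Step 2:
                  B         D         L
  Initial    0.2255     2.339    0.9433
  Change      0.107    0.1605    -0.107
  Equil      0.3325     2.499    0.8363
  solve Keq expr → x = -0.05349; check Q = 0.4052
Then add 1.212 M of D.
Step 3:
                  B         D         L
  Initial    0.3325     3.711    0.8363
  Change    -0.1099   -0.1649    0.1099
  Equil      0.2226     3.546    0.9462
  solve Keq expr → x = 0.05496; check Q = 0.4052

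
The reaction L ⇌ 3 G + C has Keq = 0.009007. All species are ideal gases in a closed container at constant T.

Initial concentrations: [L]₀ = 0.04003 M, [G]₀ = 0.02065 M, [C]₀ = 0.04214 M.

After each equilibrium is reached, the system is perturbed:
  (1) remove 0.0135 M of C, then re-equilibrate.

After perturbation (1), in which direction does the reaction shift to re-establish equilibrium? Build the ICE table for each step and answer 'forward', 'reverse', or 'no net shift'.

Direction: forward

Q₀ = 9.2698e-06 vs Keq = 0.009007 ⇒ Q<K, forward
Step 1:
                  L         G         C
  Initial   0.04003   0.02065   0.04214
  Change   -0.02959   0.08878   0.02959
  Equil     0.01044    0.1094   0.07173
  solve Keq expr → x = 0.02959; check Q = 0.009007
Then remove 0.0135 M of C.
Step 2:
                  L         G         C
  Initial   0.01044    0.1094   0.05823
  Change  -0.001047  0.003142  0.001047
  Equil    0.009389    0.1126   0.05928
  solve Keq expr → x = 0.001047; check Q = 0.009007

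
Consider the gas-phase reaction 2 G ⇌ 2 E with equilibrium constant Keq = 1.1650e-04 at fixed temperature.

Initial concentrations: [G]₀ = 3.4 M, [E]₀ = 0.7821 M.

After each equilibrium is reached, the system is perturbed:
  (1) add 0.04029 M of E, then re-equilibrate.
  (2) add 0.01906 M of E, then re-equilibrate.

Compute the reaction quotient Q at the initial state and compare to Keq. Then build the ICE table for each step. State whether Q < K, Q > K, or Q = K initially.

Q₀ = 0.05291 vs Keq = 1.1650e-04 ⇒ Q>K, reverse
Step 1:
                  G         E
  Initial       3.4    0.7821
  Change     0.7374   -0.7374
  Equil       4.137   0.04466
  solve Keq expr → x = -0.3687; check Q = 1.1650e-04
Then add 0.04029 M of E.
Step 2:
                  G         E
  Initial     4.137   0.08495
  Change    0.03986  -0.03986
  Equil       4.177   0.04509
  solve Keq expr → x = -0.01993; check Q = 1.1650e-04
Then add 0.01906 M of E.
Step 3:
                  G         E
  Initial     4.177   0.06415
  Change    0.01886  -0.01886
  Equil       4.196   0.04529
  solve Keq expr → x = -0.009428; check Q = 1.1650e-04

Q₀ = 0.05291; Q > K (proceeds reverse)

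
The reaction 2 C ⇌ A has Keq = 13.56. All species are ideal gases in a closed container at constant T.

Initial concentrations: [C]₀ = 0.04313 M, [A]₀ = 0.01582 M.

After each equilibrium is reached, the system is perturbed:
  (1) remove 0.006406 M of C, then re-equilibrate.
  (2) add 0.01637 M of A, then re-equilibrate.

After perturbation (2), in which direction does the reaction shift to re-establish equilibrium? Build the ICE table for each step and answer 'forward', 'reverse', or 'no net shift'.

Q₀ = 8.504 vs Keq = 13.56 ⇒ Q<K, forward
Step 1:
                  C         A
  Initial   0.04313   0.01582
  Change  -0.005917  0.002958
  Equil     0.03721   0.01878
  solve Keq expr → x = 0.002958; check Q = 13.56
Then remove 0.006406 M of C.
Step 2:
                  C         A
  Initial   0.03081   0.01878
  Change   0.004242 -0.002121
  Equil     0.03505   0.01666
  solve Keq expr → x = -0.002121; check Q = 13.56
Then add 0.01637 M of A.
Step 3:
                  C         A
  Initial   0.03505   0.03303
  Change    0.01029 -0.005147
  Equil     0.04534   0.02788
  solve Keq expr → x = -0.005147; check Q = 13.56

Direction: reverse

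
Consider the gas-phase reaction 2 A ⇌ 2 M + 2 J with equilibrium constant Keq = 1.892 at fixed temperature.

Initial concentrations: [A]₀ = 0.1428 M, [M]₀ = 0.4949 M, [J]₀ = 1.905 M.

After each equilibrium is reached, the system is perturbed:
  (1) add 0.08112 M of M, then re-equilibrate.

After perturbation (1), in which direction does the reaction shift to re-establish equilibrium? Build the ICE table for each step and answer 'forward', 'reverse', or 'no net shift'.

Q₀ = 43.59 vs Keq = 1.892 ⇒ Q>K, reverse
Step 1:
                  A         M         J
  init       0.1428    0.4949     1.905
  Δ          0.2093   -0.2093   -0.2093
  eq         0.3521    0.2856     1.696
  solve Keq expr → x = -0.1046; check Q = 1.892
Then add 0.08112 M of M.
Step 2:
                  A         M         J
  init       0.3521    0.3667     1.696
  Δ         0.04049  -0.04049  -0.04049
  eq         0.3926    0.3262     1.655
  solve Keq expr → x = -0.02024; check Q = 1.892

Direction: reverse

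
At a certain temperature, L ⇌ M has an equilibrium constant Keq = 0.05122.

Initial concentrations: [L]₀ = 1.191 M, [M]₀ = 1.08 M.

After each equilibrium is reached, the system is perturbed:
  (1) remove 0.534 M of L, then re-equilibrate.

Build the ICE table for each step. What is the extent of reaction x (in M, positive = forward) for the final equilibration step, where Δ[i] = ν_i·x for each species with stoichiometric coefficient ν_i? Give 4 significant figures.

Q₀ = 0.9068 vs Keq = 0.05122 ⇒ Q>K, reverse
Step 1:
                    L           M
  Initial       1.191        1.08
  Change       0.9693     -0.9693
  Equil          2.16      0.1107
  solve Keq expr → x = -0.9693; check Q = 0.05122
Then remove 0.534 M of L.
Step 2:
                    L           M
  Initial       1.626      0.1107
  Change      0.02602    -0.02602
  Equil         1.652     0.08463
  solve Keq expr → x = -0.02602; check Q = 0.05122

x = -0.02602 M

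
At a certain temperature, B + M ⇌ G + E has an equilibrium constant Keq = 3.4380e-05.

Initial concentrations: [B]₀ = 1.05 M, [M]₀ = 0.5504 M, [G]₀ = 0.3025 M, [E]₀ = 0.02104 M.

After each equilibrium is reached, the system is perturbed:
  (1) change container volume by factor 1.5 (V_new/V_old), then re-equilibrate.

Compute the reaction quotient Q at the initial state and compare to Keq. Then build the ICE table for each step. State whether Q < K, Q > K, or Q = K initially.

Q₀ = 0.01101; Q > K (proceeds reverse)

Q₀ = 0.01101 vs Keq = 3.4380e-05 ⇒ Q>K, reverse
Step 1:
                    B           M           G           E
  Initial        1.05      0.5504      0.3025     0.02104
  Change      0.02097     0.02097    -0.02097    -0.02097
  Equil         1.071      0.5714      0.2815  7.4725e-05
  solve Keq expr → x = -0.02097; check Q = 3.4380e-05
Then change container volume by factor 1.5 (V_new/V_old).
Step 2:
                    B           M           G           E
  Initial       0.714      0.3809      0.1877  4.9816e-05
  Change            0           0           0           0
  Equil         0.714      0.3809      0.1877  4.9816e-05
  solve Keq expr → x = 0; check Q = 3.4380e-05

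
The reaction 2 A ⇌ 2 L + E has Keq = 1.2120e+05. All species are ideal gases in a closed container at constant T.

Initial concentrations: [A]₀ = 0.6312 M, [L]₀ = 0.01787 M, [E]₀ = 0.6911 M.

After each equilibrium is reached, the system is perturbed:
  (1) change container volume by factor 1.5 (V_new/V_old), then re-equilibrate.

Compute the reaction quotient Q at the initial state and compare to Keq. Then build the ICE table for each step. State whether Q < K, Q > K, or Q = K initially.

Q₀ = 5.5393e-04; Q < K (proceeds forward)

Q₀ = 5.5393e-04 vs Keq = 1.2120e+05 ⇒ Q<K, forward
Step 1:
                   A          L          E
  Initial     0.6312    0.01787     0.6911
  Change     -0.6293     0.6293     0.3147
  Equil     0.001864     0.6472      1.006
  solve Keq expr → x = 0.3147; check Q = 1.2120e+05
Then change container volume by factor 1.5 (V_new/V_old).
Step 2:
                   A          L          E
  Initial   0.001243     0.4315     0.6705
  Change  -2.2746e-04 2.2746e-04 1.1373e-04
  Equil     0.001015     0.4317     0.6706
  solve Keq expr → x = 1.1373e-04; check Q = 1.2120e+05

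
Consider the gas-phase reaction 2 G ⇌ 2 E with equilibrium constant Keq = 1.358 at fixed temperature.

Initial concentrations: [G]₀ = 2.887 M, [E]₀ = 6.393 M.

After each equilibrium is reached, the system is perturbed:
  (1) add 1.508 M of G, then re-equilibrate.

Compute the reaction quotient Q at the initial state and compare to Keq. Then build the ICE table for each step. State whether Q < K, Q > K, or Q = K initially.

Q₀ = 4.904 vs Keq = 1.358 ⇒ Q>K, reverse
Step 1:
                   G          E
  I            2.887      6.393
  C            1.399     -1.399
  E            4.286      4.994
  solve Keq expr → x = -0.6994; check Q = 1.358
Then add 1.508 M of G.
Step 2:
                   G          E
  I            5.794      4.994
  C          -0.8116     0.8116
  E            4.982      5.806
  solve Keq expr → x = 0.4058; check Q = 1.358

Q₀ = 4.904; Q > K (proceeds reverse)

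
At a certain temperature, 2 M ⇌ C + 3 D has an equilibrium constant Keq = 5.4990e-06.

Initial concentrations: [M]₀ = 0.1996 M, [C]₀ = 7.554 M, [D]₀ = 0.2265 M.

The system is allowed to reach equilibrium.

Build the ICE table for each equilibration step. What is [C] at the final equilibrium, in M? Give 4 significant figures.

[C]_eq = 7.48 M

Q₀ = 2.203 vs Keq = 5.4990e-06 ⇒ Q>K, reverse
Step 1:
                  M         C         D
  Initial    0.1996     7.554    0.2265
  Change      0.148  -0.07401    -0.222
  Equil      0.3476      7.48  0.004462
  solve Keq expr → x = -0.07401; check Q = 5.4990e-06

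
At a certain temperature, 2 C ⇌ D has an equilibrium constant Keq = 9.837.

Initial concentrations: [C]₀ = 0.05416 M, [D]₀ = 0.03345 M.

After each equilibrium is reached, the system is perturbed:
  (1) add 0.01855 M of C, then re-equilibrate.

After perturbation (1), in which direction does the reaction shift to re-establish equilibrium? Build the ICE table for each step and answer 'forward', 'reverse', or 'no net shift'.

Q₀ = 11.4 vs Keq = 9.837 ⇒ Q>K, reverse
Step 1:
                  C         D
  Initial   0.05416   0.03345
  Change   0.002883 -0.001441
  Equil     0.05704   0.03201
  solve Keq expr → x = -0.001441; check Q = 9.837
Then add 0.01855 M of C.
Step 2:
                  C         D
  Initial   0.07559   0.03201
  Change   -0.01302  0.006509
  Equil     0.06257   0.03852
  solve Keq expr → x = 0.006509; check Q = 9.837

Direction: forward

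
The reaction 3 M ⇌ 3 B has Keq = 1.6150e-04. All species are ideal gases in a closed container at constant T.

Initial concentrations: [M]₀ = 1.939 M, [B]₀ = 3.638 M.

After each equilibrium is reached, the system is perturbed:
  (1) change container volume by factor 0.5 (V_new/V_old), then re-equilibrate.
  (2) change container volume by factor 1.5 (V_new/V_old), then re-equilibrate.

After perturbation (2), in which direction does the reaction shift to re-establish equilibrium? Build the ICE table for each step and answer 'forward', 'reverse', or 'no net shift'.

Q₀ = 6.605 vs Keq = 1.6150e-04 ⇒ Q>K, reverse
Step 1:
                  M         B
  init        1.939     3.638
  Δ            3.35     -3.35
  eq          5.289     0.288
  solve Keq expr → x = -1.117; check Q = 1.6150e-04
Then change container volume by factor 0.5 (V_new/V_old).
Step 2:
                  M         B
  init        10.58     0.576
  Δ               0         0
  eq          10.58     0.576
  solve Keq expr → x = 0; check Q = 1.6150e-04
Then change container volume by factor 1.5 (V_new/V_old).
Step 3:
                  M         B
  init        7.052     0.384
  Δ               0         0
  eq          7.052     0.384
  solve Keq expr → x = 0; check Q = 1.6150e-04

Direction: no net shift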